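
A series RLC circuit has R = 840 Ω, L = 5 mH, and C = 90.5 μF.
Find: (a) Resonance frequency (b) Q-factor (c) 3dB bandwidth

Step 1 — Resonance: ω₀ = 1/√(LC) = 1/√(0.005·9.05e-05) = 1487 rad/s.
Step 2 — f₀ = ω₀/(2π) = 236.6 Hz.
Step 3 — Series Q: Q = ω₀L/R = 1487·0.005/840 = 0.008849.
Step 4 — Bandwidth: Δω = ω₀/Q = 1.68e+05 rad/s; BW = Δω/(2π) = 2.674e+04 Hz.

(a) f₀ = 236.6 Hz  (b) Q = 0.008849  (c) BW = 2.674e+04 Hz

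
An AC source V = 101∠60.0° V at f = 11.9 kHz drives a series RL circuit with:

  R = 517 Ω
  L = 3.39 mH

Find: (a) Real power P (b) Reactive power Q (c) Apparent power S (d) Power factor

Step 1 — Angular frequency: ω = 2π·f = 2π·1.19e+04 = 7.477e+04 rad/s.
Step 2 — Component impedances:
  R: Z = R = 517 Ω
  L: Z = jωL = j·7.477e+04·0.00339 = 0 + j253.5 Ω
Step 3 — Series combination: Z_total = R + L = 517 + j253.5 Ω = 575.8∠26.1° Ω.
Step 4 — Source phasor: V = 101∠60.0° V = 50.5 + j87.47 V.
Step 5 — Current: I = V / Z = 0.1456 + j0.09779 A = 0.1754∠33.9° A.
Step 6 — Complex power: S = V·I* = 15.91 + j7.799 VA.
Step 7 — Real power: P = Re(S) = 15.91 W.
Step 8 — Reactive power: Q = Im(S) = 7.799 VAR.
Step 9 — Apparent power: |S| = 17.72 VA.
Step 10 — Power factor: PF = P/|S| = 0.8979 (lagging).

(a) P = 15.91 W  (b) Q = 7.799 VAR  (c) S = 17.72 VA  (d) PF = 0.8979 (lagging)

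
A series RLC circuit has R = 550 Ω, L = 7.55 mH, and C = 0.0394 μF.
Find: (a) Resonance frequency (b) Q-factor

Step 1 — Resonance condition Im(Z)=0 gives ω₀ = 1/√(LC).
Step 2 — ω₀ = 1/√(0.00755·3.94e-08) = 5.798e+04 rad/s.
Step 3 — f₀ = ω₀/(2π) = 9228 Hz.
Step 4 — Series Q: Q = ω₀L/R = 5.798e+04·0.00755/550 = 0.7959.

(a) f₀ = 9228 Hz  (b) Q = 0.7959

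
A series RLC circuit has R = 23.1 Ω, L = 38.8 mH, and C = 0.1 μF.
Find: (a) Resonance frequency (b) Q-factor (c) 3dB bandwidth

Step 1 — Resonance: ω₀ = 1/√(LC) = 1/√(0.0388·1e-07) = 1.605e+04 rad/s.
Step 2 — f₀ = ω₀/(2π) = 2555 Hz.
Step 3 — Series Q: Q = ω₀L/R = 1.605e+04·0.0388/23.1 = 26.97.
Step 4 — Bandwidth: Δω = ω₀/Q = 595.4 rad/s; BW = Δω/(2π) = 94.75 Hz.

(a) f₀ = 2555 Hz  (b) Q = 26.97  (c) BW = 94.75 Hz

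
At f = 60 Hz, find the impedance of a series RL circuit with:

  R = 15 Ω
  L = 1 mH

Step 1 — Angular frequency: ω = 2π·f = 2π·60 = 377 rad/s.
Step 2 — Component impedances:
  R: Z = R = 15 Ω
  L: Z = jωL = j·377·0.001 = 0 + j0.377 Ω
Step 3 — Series combination: Z_total = R + L = 15 + j0.377 Ω = 15∠1.4° Ω.

Z = 15 + j0.377 Ω = 15∠1.4° Ω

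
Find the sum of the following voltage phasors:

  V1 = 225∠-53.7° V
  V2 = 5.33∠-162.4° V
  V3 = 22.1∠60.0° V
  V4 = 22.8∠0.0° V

Step 1 — Convert each phasor to rectangular form:
  V1 = 225·(cos(-53.7°) + j·sin(-53.7°)) = 133.2 - j181.3 V
  V2 = 5.33·(cos(-162.4°) + j·sin(-162.4°)) = -5.081 - j1.612 V
  V3 = 22.1·(cos(60.0°) + j·sin(60.0°)) = 11.05 + j19.14 V
  V4 = 22.8·(cos(0.0°) + j·sin(0.0°)) = 22.8 V
Step 2 — Sum components: V_total = 162 - j163.8 V.
Step 3 — Convert to polar: |V_total| = 230.4 V, ∠V_total = -45.3°.

V_total = 230.4∠-45.3° V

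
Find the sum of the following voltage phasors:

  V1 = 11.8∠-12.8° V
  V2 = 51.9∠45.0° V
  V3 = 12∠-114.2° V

Step 1 — Convert each phasor to rectangular form:
  V1 = 11.8·(cos(-12.8°) + j·sin(-12.8°)) = 11.51 - j2.614 V
  V2 = 51.9·(cos(45.0°) + j·sin(45.0°)) = 36.7 + j36.7 V
  V3 = 12·(cos(-114.2°) + j·sin(-114.2°)) = -4.919 - j10.95 V
Step 2 — Sum components: V_total = 43.29 + j23.14 V.
Step 3 — Convert to polar: |V_total| = 49.08 V, ∠V_total = 28.1°.

V_total = 49.08∠28.1° V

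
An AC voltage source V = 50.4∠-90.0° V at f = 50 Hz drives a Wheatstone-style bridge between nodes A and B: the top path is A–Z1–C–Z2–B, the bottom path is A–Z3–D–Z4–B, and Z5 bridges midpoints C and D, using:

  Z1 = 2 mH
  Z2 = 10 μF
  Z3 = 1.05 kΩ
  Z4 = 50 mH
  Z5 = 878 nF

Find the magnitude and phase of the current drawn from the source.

Step 1 — Angular frequency: ω = 2π·f = 2π·50 = 314.2 rad/s.
Step 2 — Component impedances:
  Z1: Z = jωL = j·314.2·0.002 = 0 + j0.6283 Ω
  Z2: Z = 1/(jωC) = -j/(ω·C) = 0 - j318.3 Ω
  Z3: Z = R = 1050 Ω
  Z4: Z = jωL = j·314.2·0.05 = 0 + j15.71 Ω
  Z5: Z = 1/(jωC) = -j/(ω·C) = 0 - j3625 Ω
Step 3 — Bridge requires nodal analysis (the Z5 bridge couples midpoints C and D, so the two paths cannot be reduced to a simple series/parallel combination). Setting node B to ground and injecting 1 A at node A, the 3-node admittance system at A, C, D solves to V_A = Z_AB = 76.46 - j271.6 Ω = 282.2∠-74.3° Ω.
Step 4 — Source phasor: V = 50.4∠-90.0° V = 0 - j50.4 V.
Step 5 — Ohm's law: I = V / Z_total = (0 - j50.4) / (76.46 - j271.6) = 0.1719 - j0.04841 A.
Step 6 — Convert to polar: |I| = 0.1786 A, ∠I = -15.7°.

I = 0.1786∠-15.7° A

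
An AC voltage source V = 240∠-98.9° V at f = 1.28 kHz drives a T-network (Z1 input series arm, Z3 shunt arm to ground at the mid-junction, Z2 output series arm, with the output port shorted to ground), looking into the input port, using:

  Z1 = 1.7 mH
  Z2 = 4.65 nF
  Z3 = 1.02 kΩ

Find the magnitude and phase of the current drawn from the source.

Step 1 — Angular frequency: ω = 2π·f = 2π·1280 = 8042 rad/s.
Step 2 — Component impedances:
  Z1: Z = jωL = j·8042·0.0017 = 0 + j13.67 Ω
  Z2: Z = 1/(jωC) = -j/(ω·C) = 0 - j2.674e+04 Ω
  Z3: Z = R = 1020 Ω
Step 3 — With the output port shorted to ground, the output series arm Z2 runs from the junction to ground; the shunt arm Z3 also runs from the junction to ground. They appear in parallel: Z3 || Z2 = 1019 - j38.85 Ω.
Step 4 — Series with input arm Z1: Z_in = Z1 + (Z3 || Z2) = 1019 - j25.18 Ω = 1019∠-1.4° Ω.
Step 5 — Source phasor: V = 240∠-98.9° V = -37.13 - j237.1 V.
Step 6 — Ohm's law: I = V / Z_total = (-37.13 - j237.1) / (1019 - j25.18) = -0.03068 - j0.2336 A.
Step 7 — Convert to polar: |I| = 0.2356 A, ∠I = -97.5°.

I = 0.2356∠-97.5° A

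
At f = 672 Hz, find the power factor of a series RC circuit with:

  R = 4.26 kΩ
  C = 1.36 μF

Step 1 — Angular frequency: ω = 2π·f = 2π·672 = 4222 rad/s.
Step 2 — Component impedances:
  R: Z = R = 4260 Ω
  C: Z = 1/(jωC) = -j/(ω·C) = 0 - j174.1 Ω
Step 3 — Series combination: Z_total = R + C = 4260 - j174.1 Ω = 4264∠-2.3° Ω.
Step 4 — Power factor: PF = cos(φ) = Re(Z)/|Z| = 4260/4263.6 = 0.9992.
Step 5 — Type: Im(Z) = -174.1 ⇒ leading (phase φ = -2.3°).

PF = 0.9992 (leading, φ = -2.3°)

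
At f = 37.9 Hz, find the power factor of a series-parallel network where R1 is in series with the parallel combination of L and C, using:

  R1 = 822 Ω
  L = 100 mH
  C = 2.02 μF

Step 1 — Angular frequency: ω = 2π·f = 2π·37.9 = 238.1 rad/s.
Step 2 — Component impedances:
  R1: Z = R = 822 Ω
  L: Z = jωL = j·238.1·0.1 = 0 + j23.81 Ω
  C: Z = 1/(jωC) = -j/(ω·C) = 0 - j2079 Ω
Step 3 — Parallel branch: L || C = 1/(1/L + 1/C) = 0 + j24.09 Ω.
Step 4 — Series with R1: Z_total = R1 + (L || C) = 822 + j24.09 Ω = 822.4∠1.7° Ω.
Step 5 — Power factor: PF = cos(φ) = Re(Z)/|Z| = 822/822.35 = 0.9996.
Step 6 — Type: Im(Z) = 24.09 ⇒ lagging (phase φ = 1.7°).

PF = 0.9996 (lagging, φ = 1.7°)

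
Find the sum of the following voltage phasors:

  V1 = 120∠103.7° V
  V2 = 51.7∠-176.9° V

Step 1 — Convert each phasor to rectangular form:
  V1 = 120·(cos(103.7°) + j·sin(103.7°)) = -28.42 + j116.6 V
  V2 = 51.7·(cos(-176.9°) + j·sin(-176.9°)) = -51.62 - j2.796 V
Step 2 — Sum components: V_total = -80.04 + j113.8 V.
Step 3 — Convert to polar: |V_total| = 139.1 V, ∠V_total = 125.1°.

V_total = 139.1∠125.1° V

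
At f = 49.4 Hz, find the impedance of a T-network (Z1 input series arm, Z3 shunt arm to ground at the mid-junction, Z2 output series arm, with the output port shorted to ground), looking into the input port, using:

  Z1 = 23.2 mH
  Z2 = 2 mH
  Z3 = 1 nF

Step 1 — Angular frequency: ω = 2π·f = 2π·49.4 = 310.4 rad/s.
Step 2 — Component impedances:
  Z1: Z = jωL = j·310.4·0.0232 = 0 + j7.201 Ω
  Z2: Z = jωL = j·310.4·0.002 = 0 + j0.6208 Ω
  Z3: Z = 1/(jωC) = -j/(ω·C) = 0 - j3.222e+06 Ω
Step 3 — With the output port shorted to ground, the output series arm Z2 runs from the junction to ground; the shunt arm Z3 also runs from the junction to ground. They appear in parallel: Z3 || Z2 = 0 + j0.6208 Ω.
Step 4 — Series with input arm Z1: Z_in = Z1 + (Z3 || Z2) = 0 + j7.822 Ω = 7.822∠90.0° Ω.

Z = 0 + j7.822 Ω = 7.822∠90.0° Ω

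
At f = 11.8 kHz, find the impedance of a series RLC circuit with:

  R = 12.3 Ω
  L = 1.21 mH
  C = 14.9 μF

Step 1 — Angular frequency: ω = 2π·f = 2π·1.18e+04 = 7.414e+04 rad/s.
Step 2 — Component impedances:
  R: Z = R = 12.3 Ω
  L: Z = jωL = j·7.414e+04·0.00121 = 0 + j89.71 Ω
  C: Z = 1/(jωC) = -j/(ω·C) = 0 - j0.9052 Ω
Step 3 — Series combination: Z_total = R + L + C = 12.3 + j88.81 Ω = 89.65∠82.1° Ω.

Z = 12.3 + j88.81 Ω = 89.65∠82.1° Ω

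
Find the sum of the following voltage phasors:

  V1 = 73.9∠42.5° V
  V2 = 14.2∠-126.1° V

Step 1 — Convert each phasor to rectangular form:
  V1 = 73.9·(cos(42.5°) + j·sin(42.5°)) = 54.48 + j49.93 V
  V2 = 14.2·(cos(-126.1°) + j·sin(-126.1°)) = -8.367 - j11.47 V
Step 2 — Sum components: V_total = 46.12 + j38.45 V.
Step 3 — Convert to polar: |V_total| = 60.05 V, ∠V_total = 39.8°.

V_total = 60.05∠39.8° V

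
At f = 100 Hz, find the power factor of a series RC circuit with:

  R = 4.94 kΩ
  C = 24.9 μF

Step 1 — Angular frequency: ω = 2π·f = 2π·100 = 628.3 rad/s.
Step 2 — Component impedances:
  R: Z = R = 4940 Ω
  C: Z = 1/(jωC) = -j/(ω·C) = 0 - j63.92 Ω
Step 3 — Series combination: Z_total = R + C = 4940 - j63.92 Ω = 4940∠-0.7° Ω.
Step 4 — Power factor: PF = cos(φ) = Re(Z)/|Z| = 4940/4940.4 = 0.9999.
Step 5 — Type: Im(Z) = -63.92 ⇒ leading (phase φ = -0.7°).

PF = 0.9999 (leading, φ = -0.7°)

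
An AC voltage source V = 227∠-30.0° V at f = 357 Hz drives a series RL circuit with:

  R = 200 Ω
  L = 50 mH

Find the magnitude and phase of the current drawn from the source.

Step 1 — Angular frequency: ω = 2π·f = 2π·357 = 2243 rad/s.
Step 2 — Component impedances:
  R: Z = R = 200 Ω
  L: Z = jωL = j·2243·0.05 = 0 + j112.2 Ω
Step 3 — Series combination: Z_total = R + L = 200 + j112.2 Ω = 229.3∠29.3° Ω.
Step 4 — Source phasor: V = 227∠-30.0° V = 196.6 - j113.5 V.
Step 5 — Ohm's law: I = V / Z_total = (196.6 - j113.5) / (200 + j112.2) = 0.5057 - j0.8511 A.
Step 6 — Convert to polar: |I| = 0.99 A, ∠I = -59.3°.

I = 0.99∠-59.3° A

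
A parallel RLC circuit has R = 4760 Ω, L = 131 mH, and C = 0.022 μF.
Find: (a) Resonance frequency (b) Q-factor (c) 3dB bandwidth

Step 1 — Resonance: ω₀ = 1/√(LC) = 1/√(0.131·2.2e-08) = 1.863e+04 rad/s.
Step 2 — f₀ = ω₀/(2π) = 2965 Hz.
Step 3 — Parallel Q: Q = R/(ω₀L) = 4760/(1.863e+04·0.131) = 1.951.
Step 4 — Bandwidth: Δω = ω₀/Q = 9549 rad/s; BW = Δω/(2π) = 1520 Hz.

(a) f₀ = 2965 Hz  (b) Q = 1.951  (c) BW = 1520 Hz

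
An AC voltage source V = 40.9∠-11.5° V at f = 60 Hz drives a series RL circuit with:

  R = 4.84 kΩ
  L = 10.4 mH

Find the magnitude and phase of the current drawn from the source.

Step 1 — Angular frequency: ω = 2π·f = 2π·60 = 377 rad/s.
Step 2 — Component impedances:
  R: Z = R = 4840 Ω
  L: Z = jωL = j·377·0.0104 = 0 + j3.921 Ω
Step 3 — Series combination: Z_total = R + L = 4840 + j3.921 Ω = 4840∠0.0° Ω.
Step 4 — Source phasor: V = 40.9∠-11.5° V = 40.08 - j8.154 V.
Step 5 — Ohm's law: I = V / Z_total = (40.08 - j8.154) / (4840 + j3.921) = 0.008279 - j0.001691 A.
Step 6 — Convert to polar: |I| = 0.00845 A, ∠I = -11.5°.

I = 0.00845∠-11.5° A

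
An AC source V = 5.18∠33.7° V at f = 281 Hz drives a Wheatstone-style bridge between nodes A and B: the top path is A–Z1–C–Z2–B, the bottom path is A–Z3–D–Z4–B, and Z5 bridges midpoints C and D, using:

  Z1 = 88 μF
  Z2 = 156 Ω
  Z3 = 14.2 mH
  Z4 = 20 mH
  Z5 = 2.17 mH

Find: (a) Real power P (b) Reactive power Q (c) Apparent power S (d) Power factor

Step 1 — Angular frequency: ω = 2π·f = 2π·281 = 1766 rad/s.
Step 2 — Component impedances:
  Z1: Z = 1/(jωC) = -j/(ω·C) = 0 - j6.436 Ω
  Z2: Z = R = 156 Ω
  Z3: Z = jωL = j·1766·0.0142 = 0 + j25.07 Ω
  Z4: Z = jωL = j·1766·0.02 = 0 + j35.31 Ω
  Z5: Z = jωL = j·1766·0.00217 = 0 + j3.831 Ω
Step 3 — Bridge requires nodal analysis (the Z5 bridge couples midpoints C and D, so the two paths cannot be reduced to a simple series/parallel combination). Setting node B to ground and injecting 1 A at node A, the 3-node admittance system at A, C, D solves to V_A = Z_AB = 9.469 + j30.07 Ω = 31.52∠72.5° Ω.
Step 4 — Source phasor: V = 5.18∠33.7° V = 4.31 + j2.874 V.
Step 5 — Current: I = V / Z = 0.128 - j0.103 A = 0.1643∠-38.8° A.
Step 6 — Complex power: S = V·I* = 0.2557 + j0.8119 VA.
Step 7 — Real power: P = Re(S) = 0.2557 W.
Step 8 — Reactive power: Q = Im(S) = 0.8119 VAR.
Step 9 — Apparent power: |S| = 0.8512 VA.
Step 10 — Power factor: PF = P/|S| = 0.3004 (lagging).

(a) P = 0.2557 W  (b) Q = 0.8119 VAR  (c) S = 0.8512 VA  (d) PF = 0.3004 (lagging)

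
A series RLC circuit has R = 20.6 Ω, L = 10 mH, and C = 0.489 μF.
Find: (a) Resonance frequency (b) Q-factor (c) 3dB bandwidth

Step 1 — Resonance: ω₀ = 1/√(LC) = 1/√(0.01·4.89e-07) = 1.43e+04 rad/s.
Step 2 — f₀ = ω₀/(2π) = 2276 Hz.
Step 3 — Series Q: Q = ω₀L/R = 1.43e+04·0.01/20.6 = 6.942.
Step 4 — Bandwidth: Δω = ω₀/Q = 2060 rad/s; BW = Δω/(2π) = 327.9 Hz.

(a) f₀ = 2276 Hz  (b) Q = 6.942  (c) BW = 327.9 Hz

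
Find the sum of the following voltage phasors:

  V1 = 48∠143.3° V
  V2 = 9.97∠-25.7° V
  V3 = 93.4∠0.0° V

Step 1 — Convert each phasor to rectangular form:
  V1 = 48·(cos(143.3°) + j·sin(143.3°)) = -38.49 + j28.69 V
  V2 = 9.97·(cos(-25.7°) + j·sin(-25.7°)) = 8.984 - j4.324 V
  V3 = 93.4·(cos(0.0°) + j·sin(0.0°)) = 93.4 V
Step 2 — Sum components: V_total = 63.9 + j24.36 V.
Step 3 — Convert to polar: |V_total| = 68.39 V, ∠V_total = 20.9°.

V_total = 68.39∠20.9° V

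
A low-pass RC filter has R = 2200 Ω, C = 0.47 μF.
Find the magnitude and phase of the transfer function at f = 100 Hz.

Step 1 — Angular frequency: ω = 2π·100 = 628.3 rad/s.
Step 2 — Transfer function: H(jω) = 1/(1 + jωRC).
Step 3 — Denominator: 1 + jωRC = 1 + j·628.3·2200·4.7e-07 = 1 + j0.6497.
Step 4 — H = 0.7032 - j0.4569.
Step 5 — Magnitude: |H| = 0.8386 (-1.5 dB); phase: φ = -33.0°.

|H| = 0.8386 (-1.5 dB), φ = -33.0°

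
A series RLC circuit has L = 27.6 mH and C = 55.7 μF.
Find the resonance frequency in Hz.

Step 1 — Resonance condition Im(Z)=0 gives ω₀ = 1/√(LC).
Step 2 — ω₀ = 1/√(0.0276·5.57e-05) = 806.5 rad/s.
Step 3 — f₀ = ω₀/(2π) = 128.4 Hz.

f₀ = 128.4 Hz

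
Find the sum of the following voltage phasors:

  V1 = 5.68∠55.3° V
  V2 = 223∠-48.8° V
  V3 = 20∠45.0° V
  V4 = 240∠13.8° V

Step 1 — Convert each phasor to rectangular form:
  V1 = 5.68·(cos(55.3°) + j·sin(55.3°)) = 3.234 + j4.67 V
  V2 = 223·(cos(-48.8°) + j·sin(-48.8°)) = 146.9 - j167.8 V
  V3 = 20·(cos(45.0°) + j·sin(45.0°)) = 14.14 + j14.14 V
  V4 = 240·(cos(13.8°) + j·sin(13.8°)) = 233.1 + j57.25 V
Step 2 — Sum components: V_total = 397.3 - j91.73 V.
Step 3 — Convert to polar: |V_total| = 407.8 V, ∠V_total = -13.0°.

V_total = 407.8∠-13.0° V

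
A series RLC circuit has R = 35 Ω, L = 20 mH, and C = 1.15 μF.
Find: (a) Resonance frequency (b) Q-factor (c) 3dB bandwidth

Step 1 — Resonance condition Im(Z)=0 gives ω₀ = 1/√(LC).
Step 2 — ω₀ = 1/√(0.02·1.15e-06) = 6594 rad/s.
Step 3 — f₀ = ω₀/(2π) = 1049 Hz.
Step 4 — Series Q: Q = ω₀L/R = 6594·0.02/35 = 3.768.
Step 5 — 3dB bandwidth: Δω = ω₀/Q = 1750 rad/s; BW = Δω/(2π) = 278.5 Hz.

(a) f₀ = 1049 Hz  (b) Q = 3.768  (c) BW = 278.5 Hz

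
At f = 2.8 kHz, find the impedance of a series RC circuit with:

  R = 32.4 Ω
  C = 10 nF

Step 1 — Angular frequency: ω = 2π·f = 2π·2800 = 1.759e+04 rad/s.
Step 2 — Component impedances:
  R: Z = R = 32.4 Ω
  C: Z = 1/(jωC) = -j/(ω·C) = 0 - j5684 Ω
Step 3 — Series combination: Z_total = R + C = 32.4 - j5684 Ω = 5684∠-89.7° Ω.

Z = 32.4 - j5684 Ω = 5684∠-89.7° Ω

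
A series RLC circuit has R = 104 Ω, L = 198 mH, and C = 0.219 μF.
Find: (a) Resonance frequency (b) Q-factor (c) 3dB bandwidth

Step 1 — Resonance condition Im(Z)=0 gives ω₀ = 1/√(LC).
Step 2 — ω₀ = 1/√(0.198·2.19e-07) = 4802 rad/s.
Step 3 — f₀ = ω₀/(2π) = 764.3 Hz.
Step 4 — Series Q: Q = ω₀L/R = 4802·0.198/104 = 9.143.
Step 5 — 3dB bandwidth: Δω = ω₀/Q = 525.3 rad/s; BW = Δω/(2π) = 83.6 Hz.

(a) f₀ = 764.3 Hz  (b) Q = 9.143  (c) BW = 83.6 Hz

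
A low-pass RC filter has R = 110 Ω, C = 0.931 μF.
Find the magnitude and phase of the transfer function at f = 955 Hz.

Step 1 — Angular frequency: ω = 2π·955 = 6000 rad/s.
Step 2 — Transfer function: H(jω) = 1/(1 + jωRC).
Step 3 — Denominator: 1 + jωRC = 1 + j·6000·110·9.31e-07 = 1 + j0.6145.
Step 4 — H = 0.7259 - j0.4461.
Step 5 — Magnitude: |H| = 0.852 (-1.4 dB); phase: φ = -31.6°.

|H| = 0.852 (-1.4 dB), φ = -31.6°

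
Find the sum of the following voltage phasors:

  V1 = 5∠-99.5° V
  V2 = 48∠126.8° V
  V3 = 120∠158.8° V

Step 1 — Convert each phasor to rectangular form:
  V1 = 5·(cos(-99.5°) + j·sin(-99.5°)) = -0.8252 - j4.931 V
  V2 = 48·(cos(126.8°) + j·sin(126.8°)) = -28.75 + j38.44 V
  V3 = 120·(cos(158.8°) + j·sin(158.8°)) = -111.9 + j43.39 V
Step 2 — Sum components: V_total = -141.5 + j76.9 V.
Step 3 — Convert to polar: |V_total| = 161 V, ∠V_total = 151.5°.

V_total = 161∠151.5° V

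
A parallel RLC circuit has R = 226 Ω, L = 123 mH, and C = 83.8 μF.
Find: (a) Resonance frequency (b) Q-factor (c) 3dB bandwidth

Step 1 — Resonance: ω₀ = 1/√(LC) = 1/√(0.123·8.38e-05) = 311.5 rad/s.
Step 2 — f₀ = ω₀/(2π) = 49.57 Hz.
Step 3 — Parallel Q: Q = R/(ω₀L) = 226/(311.5·0.123) = 5.899.
Step 4 — Bandwidth: Δω = ω₀/Q = 52.8 rad/s; BW = Δω/(2π) = 8.404 Hz.

(a) f₀ = 49.57 Hz  (b) Q = 5.899  (c) BW = 8.404 Hz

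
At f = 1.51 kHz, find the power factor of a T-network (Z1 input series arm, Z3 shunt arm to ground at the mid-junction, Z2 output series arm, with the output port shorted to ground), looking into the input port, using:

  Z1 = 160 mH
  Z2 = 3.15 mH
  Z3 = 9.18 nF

Step 1 — Angular frequency: ω = 2π·f = 2π·1510 = 9488 rad/s.
Step 2 — Component impedances:
  Z1: Z = jωL = j·9488·0.16 = 0 + j1518 Ω
  Z2: Z = jωL = j·9488·0.00315 = 0 + j29.89 Ω
  Z3: Z = 1/(jωC) = -j/(ω·C) = 0 - j1.148e+04 Ω
Step 3 — With the output port shorted to ground, the output series arm Z2 runs from the junction to ground; the shunt arm Z3 also runs from the junction to ground. They appear in parallel: Z3 || Z2 = 0 + j29.96 Ω.
Step 4 — Series with input arm Z1: Z_in = Z1 + (Z3 || Z2) = 0 + j1548 Ω = 1548∠90.0° Ω.
Step 5 — Power factor: PF = cos(φ) = Re(Z)/|Z| = 0/1548 = 0.
Step 6 — Type: Im(Z) = 1548 ⇒ lagging (phase φ = 90.0°).

PF = 0 (lagging, φ = 90.0°)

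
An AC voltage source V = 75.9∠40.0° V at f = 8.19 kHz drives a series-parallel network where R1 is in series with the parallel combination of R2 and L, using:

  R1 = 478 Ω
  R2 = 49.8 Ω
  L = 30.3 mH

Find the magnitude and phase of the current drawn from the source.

Step 1 — Angular frequency: ω = 2π·f = 2π·8190 = 5.146e+04 rad/s.
Step 2 — Component impedances:
  R1: Z = R = 478 Ω
  R2: Z = R = 49.8 Ω
  L: Z = jωL = j·5.146e+04·0.0303 = 0 + j1559 Ω
Step 3 — Parallel branch: R2 || L = 1/(1/R2 + 1/L) = 49.75 + j1.589 Ω.
Step 4 — Series with R1: Z_total = R1 + (R2 || L) = 527.7 + j1.589 Ω = 527.8∠0.2° Ω.
Step 5 — Source phasor: V = 75.9∠40.0° V = 58.14 + j48.79 V.
Step 6 — Ohm's law: I = V / Z_total = (58.14 + j48.79) / (527.7 + j1.589) = 0.1104 + j0.09211 A.
Step 7 — Convert to polar: |I| = 0.1438 A, ∠I = 39.8°.

I = 0.1438∠39.8° A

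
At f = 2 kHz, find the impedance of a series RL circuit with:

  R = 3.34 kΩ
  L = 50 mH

Step 1 — Angular frequency: ω = 2π·f = 2π·2000 = 1.257e+04 rad/s.
Step 2 — Component impedances:
  R: Z = R = 3340 Ω
  L: Z = jωL = j·1.257e+04·0.05 = 0 + j628.3 Ω
Step 3 — Series combination: Z_total = R + L = 3340 + j628.3 Ω = 3399∠10.7° Ω.

Z = 3340 + j628.3 Ω = 3399∠10.7° Ω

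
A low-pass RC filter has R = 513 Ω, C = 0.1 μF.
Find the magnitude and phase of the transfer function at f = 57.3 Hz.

Step 1 — Angular frequency: ω = 2π·57.3 = 360 rad/s.
Step 2 — Transfer function: H(jω) = 1/(1 + jωRC).
Step 3 — Denominator: 1 + jωRC = 1 + j·360·513·1e-07 = 1 + j0.01847.
Step 4 — H = 0.9997 - j0.01846.
Step 5 — Magnitude: |H| = 0.9998 (-0.0 dB); phase: φ = -1.1°.

|H| = 0.9998 (-0.0 dB), φ = -1.1°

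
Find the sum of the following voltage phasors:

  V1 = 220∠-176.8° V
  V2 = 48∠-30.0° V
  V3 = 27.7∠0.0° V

Step 1 — Convert each phasor to rectangular form:
  V1 = 220·(cos(-176.8°) + j·sin(-176.8°)) = -219.7 - j12.28 V
  V2 = 48·(cos(-30.0°) + j·sin(-30.0°)) = 41.57 - j24 V
  V3 = 27.7·(cos(0.0°) + j·sin(0.0°)) = 27.7 V
Step 2 — Sum components: V_total = -150.4 - j36.28 V.
Step 3 — Convert to polar: |V_total| = 154.7 V, ∠V_total = -166.4°.

V_total = 154.7∠-166.4° V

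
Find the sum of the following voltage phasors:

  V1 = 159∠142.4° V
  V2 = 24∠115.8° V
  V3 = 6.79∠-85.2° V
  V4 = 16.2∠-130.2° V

Step 1 — Convert each phasor to rectangular form:
  V1 = 159·(cos(142.4°) + j·sin(142.4°)) = -126 + j97.01 V
  V2 = 24·(cos(115.8°) + j·sin(115.8°)) = -10.45 + j21.61 V
  V3 = 6.79·(cos(-85.2°) + j·sin(-85.2°)) = 0.5682 - j6.766 V
  V4 = 16.2·(cos(-130.2°) + j·sin(-130.2°)) = -10.46 - j12.37 V
Step 2 — Sum components: V_total = -146.3 + j99.48 V.
Step 3 — Convert to polar: |V_total| = 176.9 V, ∠V_total = 145.8°.

V_total = 176.9∠145.8° V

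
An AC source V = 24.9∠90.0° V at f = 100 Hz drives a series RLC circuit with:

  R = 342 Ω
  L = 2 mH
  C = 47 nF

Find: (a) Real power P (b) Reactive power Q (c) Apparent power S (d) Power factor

Step 1 — Angular frequency: ω = 2π·f = 2π·100 = 628.3 rad/s.
Step 2 — Component impedances:
  R: Z = R = 342 Ω
  L: Z = jωL = j·628.3·0.002 = 0 + j1.257 Ω
  C: Z = 1/(jωC) = -j/(ω·C) = 0 - j3.386e+04 Ω
Step 3 — Series combination: Z_total = R + L + C = 342 - j3.386e+04 Ω = 3.386e+04∠-89.4° Ω.
Step 4 — Source phasor: V = 24.9∠90.0° V = 0 + j24.9 V.
Step 5 — Current: I = V / Z = -0.0007353 + j7.426e-06 A = 0.0007353∠179.4° A.
Step 6 — Complex power: S = V·I* = 0.0001849 - j0.01831 VA.
Step 7 — Real power: P = Re(S) = 0.0001849 W.
Step 8 — Reactive power: Q = Im(S) = -0.01831 VAR.
Step 9 — Apparent power: |S| = 0.01831 VA.
Step 10 — Power factor: PF = P/|S| = 0.0101 (leading).

(a) P = 0.0001849 W  (b) Q = -0.01831 VAR  (c) S = 0.01831 VA  (d) PF = 0.0101 (leading)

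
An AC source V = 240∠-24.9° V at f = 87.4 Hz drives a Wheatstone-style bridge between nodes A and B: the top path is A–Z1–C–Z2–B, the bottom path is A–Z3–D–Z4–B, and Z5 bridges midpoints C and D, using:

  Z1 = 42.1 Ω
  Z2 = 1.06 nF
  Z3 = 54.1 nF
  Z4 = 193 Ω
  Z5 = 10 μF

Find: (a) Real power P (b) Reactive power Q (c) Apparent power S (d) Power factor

Step 1 — Angular frequency: ω = 2π·f = 2π·87.4 = 549.2 rad/s.
Step 2 — Component impedances:
  Z1: Z = R = 42.1 Ω
  Z2: Z = 1/(jωC) = -j/(ω·C) = 0 - j1.718e+06 Ω
  Z3: Z = 1/(jωC) = -j/(ω·C) = 0 - j3.366e+04 Ω
  Z4: Z = R = 193 Ω
  Z5: Z = 1/(jωC) = -j/(ω·C) = 0 - j182.1 Ω
Step 3 — Bridge requires nodal analysis (the Z5 bridge couples midpoints C and D, so the two paths cannot be reduced to a simple series/parallel combination). Setting node B to ground and injecting 1 A at node A, the 3-node admittance system at A, C, D solves to V_A = Z_AB = 234.6 - j181.2 Ω = 296.4∠-37.7° Ω.
Step 4 — Source phasor: V = 240∠-24.9° V = 217.7 - j101 V.
Step 5 — Current: I = V / Z = 0.7896 + j0.1791 A = 0.8097∠12.8° A.
Step 6 — Complex power: S = V·I* = 153.8 - j118.8 VA.
Step 7 — Real power: P = Re(S) = 153.8 W.
Step 8 — Reactive power: Q = Im(S) = -118.8 VAR.
Step 9 — Apparent power: |S| = 194.3 VA.
Step 10 — Power factor: PF = P/|S| = 0.7915 (leading).

(a) P = 153.8 W  (b) Q = -118.8 VAR  (c) S = 194.3 VA  (d) PF = 0.7915 (leading)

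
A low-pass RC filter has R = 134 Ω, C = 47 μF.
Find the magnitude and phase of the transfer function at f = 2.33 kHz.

Step 1 — Angular frequency: ω = 2π·2330 = 1.464e+04 rad/s.
Step 2 — Transfer function: H(jω) = 1/(1 + jωRC).
Step 3 — Denominator: 1 + jωRC = 1 + j·1.464e+04·134·4.7e-05 = 1 + j92.2.
Step 4 — H = 0.0001176 - j0.01084.
Step 5 — Magnitude: |H| = 0.01085 (-39.3 dB); phase: φ = -89.4°.

|H| = 0.01085 (-39.3 dB), φ = -89.4°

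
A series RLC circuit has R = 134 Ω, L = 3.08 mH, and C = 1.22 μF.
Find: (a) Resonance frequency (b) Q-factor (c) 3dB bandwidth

Step 1 — Resonance: ω₀ = 1/√(LC) = 1/√(0.00308·1.22e-06) = 1.631e+04 rad/s.
Step 2 — f₀ = ω₀/(2π) = 2596 Hz.
Step 3 — Series Q: Q = ω₀L/R = 1.631e+04·0.00308/134 = 0.375.
Step 4 — Bandwidth: Δω = ω₀/Q = 4.351e+04 rad/s; BW = Δω/(2π) = 6924 Hz.

(a) f₀ = 2596 Hz  (b) Q = 0.375  (c) BW = 6924 Hz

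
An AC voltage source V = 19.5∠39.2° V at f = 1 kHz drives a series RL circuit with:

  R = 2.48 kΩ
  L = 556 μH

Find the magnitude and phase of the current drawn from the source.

Step 1 — Angular frequency: ω = 2π·f = 2π·1000 = 6283 rad/s.
Step 2 — Component impedances:
  R: Z = R = 2480 Ω
  L: Z = jωL = j·6283·0.000556 = 0 + j3.493 Ω
Step 3 — Series combination: Z_total = R + L = 2480 + j3.493 Ω = 2480∠0.1° Ω.
Step 4 — Source phasor: V = 19.5∠39.2° V = 15.11 + j12.32 V.
Step 5 — Ohm's law: I = V / Z_total = (15.11 + j12.32) / (2480 + j3.493) = 0.0061 + j0.004961 A.
Step 6 — Convert to polar: |I| = 0.007863 A, ∠I = 39.1°.

I = 0.007863∠39.1° A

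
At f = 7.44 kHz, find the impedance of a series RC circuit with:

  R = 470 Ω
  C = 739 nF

Step 1 — Angular frequency: ω = 2π·f = 2π·7440 = 4.675e+04 rad/s.
Step 2 — Component impedances:
  R: Z = R = 470 Ω
  C: Z = 1/(jωC) = -j/(ω·C) = 0 - j28.95 Ω
Step 3 — Series combination: Z_total = R + C = 470 - j28.95 Ω = 470.9∠-3.5° Ω.

Z = 470 - j28.95 Ω = 470.9∠-3.5° Ω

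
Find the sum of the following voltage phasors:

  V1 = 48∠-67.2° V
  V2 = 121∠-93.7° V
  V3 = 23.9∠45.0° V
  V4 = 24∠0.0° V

Step 1 — Convert each phasor to rectangular form:
  V1 = 48·(cos(-67.2°) + j·sin(-67.2°)) = 18.6 - j44.25 V
  V2 = 121·(cos(-93.7°) + j·sin(-93.7°)) = -7.808 - j120.7 V
  V3 = 23.9·(cos(45.0°) + j·sin(45.0°)) = 16.9 + j16.9 V
  V4 = 24·(cos(0.0°) + j·sin(0.0°)) = 24 V
Step 2 — Sum components: V_total = 51.69 - j148.1 V.
Step 3 — Convert to polar: |V_total| = 156.9 V, ∠V_total = -70.8°.

V_total = 156.9∠-70.8° V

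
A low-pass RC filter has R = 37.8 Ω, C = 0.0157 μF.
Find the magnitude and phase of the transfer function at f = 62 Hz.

Step 1 — Angular frequency: ω = 2π·62 = 389.6 rad/s.
Step 2 — Transfer function: H(jω) = 1/(1 + jωRC).
Step 3 — Denominator: 1 + jωRC = 1 + j·389.6·37.8·1.57e-08 = 1 + j0.0002312.
Step 4 — H = 1 - j0.0002312.
Step 5 — Magnitude: |H| = 1 (-0.0 dB); phase: φ = -0.0°.

|H| = 1 (-0.0 dB), φ = -0.0°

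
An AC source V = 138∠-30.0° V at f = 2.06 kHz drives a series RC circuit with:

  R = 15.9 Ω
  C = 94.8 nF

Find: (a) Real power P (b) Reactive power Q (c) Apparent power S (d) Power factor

Step 1 — Angular frequency: ω = 2π·f = 2π·2060 = 1.294e+04 rad/s.
Step 2 — Component impedances:
  R: Z = R = 15.9 Ω
  C: Z = 1/(jωC) = -j/(ω·C) = 0 - j815 Ω
Step 3 — Series combination: Z_total = R + C = 15.9 - j815 Ω = 815.1∠-88.9° Ω.
Step 4 — Source phasor: V = 138∠-30.0° V = 119.5 - j69 V.
Step 5 — Current: I = V / Z = 0.08749 + j0.1449 A = 0.1693∠58.9° A.
Step 6 — Complex power: S = V·I* = 0.4557 - j23.36 VA.
Step 7 — Real power: P = Re(S) = 0.4557 W.
Step 8 — Reactive power: Q = Im(S) = -23.36 VAR.
Step 9 — Apparent power: |S| = 23.36 VA.
Step 10 — Power factor: PF = P/|S| = 0.01951 (leading).

(a) P = 0.4557 W  (b) Q = -23.36 VAR  (c) S = 23.36 VA  (d) PF = 0.01951 (leading)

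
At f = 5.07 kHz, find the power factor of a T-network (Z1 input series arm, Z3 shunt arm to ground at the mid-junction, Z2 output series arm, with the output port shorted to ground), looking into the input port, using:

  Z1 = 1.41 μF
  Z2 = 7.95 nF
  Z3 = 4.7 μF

Step 1 — Angular frequency: ω = 2π·f = 2π·5070 = 3.186e+04 rad/s.
Step 2 — Component impedances:
  Z1: Z = 1/(jωC) = -j/(ω·C) = 0 - j22.26 Ω
  Z2: Z = 1/(jωC) = -j/(ω·C) = 0 - j3949 Ω
  Z3: Z = 1/(jωC) = -j/(ω·C) = 0 - j6.679 Ω
Step 3 — With the output port shorted to ground, the output series arm Z2 runs from the junction to ground; the shunt arm Z3 also runs from the junction to ground. They appear in parallel: Z3 || Z2 = 0 - j6.668 Ω.
Step 4 — Series with input arm Z1: Z_in = Z1 + (Z3 || Z2) = 0 - j28.93 Ω = 28.93∠-90.0° Ω.
Step 5 — Power factor: PF = cos(φ) = Re(Z)/|Z| = 0/28.93 = 0.
Step 6 — Type: Im(Z) = -28.93 ⇒ leading (phase φ = -90.0°).

PF = 0 (leading, φ = -90.0°)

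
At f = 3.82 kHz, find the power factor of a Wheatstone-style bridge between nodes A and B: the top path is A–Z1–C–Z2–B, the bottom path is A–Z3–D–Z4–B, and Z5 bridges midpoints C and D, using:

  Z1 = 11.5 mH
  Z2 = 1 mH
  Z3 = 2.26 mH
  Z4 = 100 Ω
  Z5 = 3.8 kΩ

Step 1 — Angular frequency: ω = 2π·f = 2π·3820 = 2.4e+04 rad/s.
Step 2 — Component impedances:
  Z1: Z = jωL = j·2.4e+04·0.0115 = 0 + j276 Ω
  Z2: Z = jωL = j·2.4e+04·0.001 = 0 + j24 Ω
  Z3: Z = jωL = j·2.4e+04·0.00226 = 0 + j54.24 Ω
  Z4: Z = R = 100 Ω
  Z5: Z = R = 3800 Ω
Step 3 — Bridge requires nodal analysis (the Z5 bridge couples midpoints C and D, so the two paths cannot be reduced to a simple series/parallel combination). Setting node B to ground and injecting 1 A at node A, the 3-node admittance system at A, C, D solves to V_A = Z_AB = 65.12 + j64.07 Ω = 91.35∠44.5° Ω.
Step 4 — Power factor: PF = cos(φ) = Re(Z)/|Z| = 65.117/91.349 = 0.7128.
Step 5 — Type: Im(Z) = 64.07 ⇒ lagging (phase φ = 44.5°).

PF = 0.7128 (lagging, φ = 44.5°)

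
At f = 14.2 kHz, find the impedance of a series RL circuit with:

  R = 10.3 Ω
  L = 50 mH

Step 1 — Angular frequency: ω = 2π·f = 2π·1.42e+04 = 8.922e+04 rad/s.
Step 2 — Component impedances:
  R: Z = R = 10.3 Ω
  L: Z = jωL = j·8.922e+04·0.05 = 0 + j4461 Ω
Step 3 — Series combination: Z_total = R + L = 10.3 + j4461 Ω = 4461∠89.9° Ω.

Z = 10.3 + j4461 Ω = 4461∠89.9° Ω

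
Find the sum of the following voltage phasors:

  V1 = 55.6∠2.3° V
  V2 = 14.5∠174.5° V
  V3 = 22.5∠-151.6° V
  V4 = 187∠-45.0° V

Step 1 — Convert each phasor to rectangular form:
  V1 = 55.6·(cos(2.3°) + j·sin(2.3°)) = 55.56 + j2.231 V
  V2 = 14.5·(cos(174.5°) + j·sin(174.5°)) = -14.43 + j1.39 V
  V3 = 22.5·(cos(-151.6°) + j·sin(-151.6°)) = -19.79 - j10.7 V
  V4 = 187·(cos(-45.0°) + j·sin(-45.0°)) = 132.2 - j132.2 V
Step 2 — Sum components: V_total = 153.6 - j139.3 V.
Step 3 — Convert to polar: |V_total| = 207.3 V, ∠V_total = -42.2°.

V_total = 207.3∠-42.2° V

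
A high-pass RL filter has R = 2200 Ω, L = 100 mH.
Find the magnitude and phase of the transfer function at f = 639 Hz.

Step 1 — Angular frequency: ω = 2π·639 = 4015 rad/s.
Step 2 — Transfer function: H(jω) = jωL/(R + jωL).
Step 3 — Numerator jωL = j·401.5; denominator R + jωL = 2200 + j401.5.
Step 4 — H = 0.03223 + j0.1766.
Step 5 — Magnitude: |H| = 0.1795 (-14.9 dB); phase: φ = 79.7°.

|H| = 0.1795 (-14.9 dB), φ = 79.7°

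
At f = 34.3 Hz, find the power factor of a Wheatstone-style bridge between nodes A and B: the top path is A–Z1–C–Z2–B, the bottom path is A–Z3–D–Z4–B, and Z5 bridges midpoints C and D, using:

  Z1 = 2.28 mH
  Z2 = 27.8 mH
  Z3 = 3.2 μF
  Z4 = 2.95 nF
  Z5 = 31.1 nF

Step 1 — Angular frequency: ω = 2π·f = 2π·34.3 = 215.5 rad/s.
Step 2 — Component impedances:
  Z1: Z = jωL = j·215.5·0.00228 = 0 + j0.4914 Ω
  Z2: Z = jωL = j·215.5·0.0278 = 0 + j5.991 Ω
  Z3: Z = 1/(jωC) = -j/(ω·C) = 0 - j1450 Ω
  Z4: Z = 1/(jωC) = -j/(ω·C) = 0 - j1.573e+06 Ω
  Z5: Z = 1/(jωC) = -j/(ω·C) = 0 - j1.492e+05 Ω
Step 3 — Bridge requires nodal analysis (the Z5 bridge couples midpoints C and D, so the two paths cannot be reduced to a simple series/parallel combination). Setting node B to ground and injecting 1 A at node A, the 3-node admittance system at A, C, D solves to V_A = Z_AB = 0 + j6.483 Ω = 6.483∠90.0° Ω.
Step 4 — Power factor: PF = cos(φ) = Re(Z)/|Z| = 0/6.483 = 0.
Step 5 — Type: Im(Z) = 6.483 ⇒ lagging (phase φ = 90.0°).

PF = 0 (lagging, φ = 90.0°)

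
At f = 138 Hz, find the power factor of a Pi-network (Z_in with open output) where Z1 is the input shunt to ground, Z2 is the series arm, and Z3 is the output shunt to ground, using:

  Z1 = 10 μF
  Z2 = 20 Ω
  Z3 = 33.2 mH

Step 1 — Angular frequency: ω = 2π·f = 2π·138 = 867.1 rad/s.
Step 2 — Component impedances:
  Z1: Z = 1/(jωC) = -j/(ω·C) = 0 - j115.3 Ω
  Z2: Z = R = 20 Ω
  Z3: Z = jωL = j·867.1·0.0332 = 0 + j28.79 Ω
Step 3 — With open output, the series arm Z2 and the output shunt Z3 appear in series to ground: Z2 + Z3 = 20 + j28.79 Ω.
Step 4 — Parallel with input shunt Z1: Z_in = Z1 || (Z2 + Z3) = 33.72 + j30.57 Ω = 45.51∠42.2° Ω.
Step 5 — Power factor: PF = cos(φ) = Re(Z)/|Z| = 33.718/45.513 = 0.7408.
Step 6 — Type: Im(Z) = 30.57 ⇒ lagging (phase φ = 42.2°).

PF = 0.7408 (lagging, φ = 42.2°)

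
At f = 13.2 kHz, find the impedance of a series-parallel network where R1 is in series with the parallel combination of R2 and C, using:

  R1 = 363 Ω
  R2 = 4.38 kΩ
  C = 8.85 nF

Step 1 — Angular frequency: ω = 2π·f = 2π·1.32e+04 = 8.294e+04 rad/s.
Step 2 — Component impedances:
  R1: Z = R = 363 Ω
  R2: Z = R = 4380 Ω
  C: Z = 1/(jωC) = -j/(ω·C) = 0 - j1362 Ω
Step 3 — Parallel branch: R2 || C = 1/(1/R2 + 1/C) = 386.4 - j1242 Ω.
Step 4 — Series with R1: Z_total = R1 + (R2 || C) = 749.4 - j1242 Ω = 1451∠-58.9° Ω.

Z = 749.4 - j1242 Ω = 1451∠-58.9° Ω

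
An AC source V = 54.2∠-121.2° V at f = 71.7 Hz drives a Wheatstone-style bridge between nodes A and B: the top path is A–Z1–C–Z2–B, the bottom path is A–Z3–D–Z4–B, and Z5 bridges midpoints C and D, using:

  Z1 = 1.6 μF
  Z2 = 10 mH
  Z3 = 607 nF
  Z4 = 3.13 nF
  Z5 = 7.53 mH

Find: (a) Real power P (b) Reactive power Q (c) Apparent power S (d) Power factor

Step 1 — Angular frequency: ω = 2π·f = 2π·71.7 = 450.5 rad/s.
Step 2 — Component impedances:
  Z1: Z = 1/(jωC) = -j/(ω·C) = 0 - j1387 Ω
  Z2: Z = jωL = j·450.5·0.01 = 0 + j4.505 Ω
  Z3: Z = 1/(jωC) = -j/(ω·C) = 0 - j3657 Ω
  Z4: Z = 1/(jωC) = -j/(ω·C) = 0 - j7.092e+05 Ω
  Z5: Z = jωL = j·450.5·0.00753 = 0 + j3.392 Ω
Step 3 — Bridge requires nodal analysis (the Z5 bridge couples midpoints C and D, so the two paths cannot be reduced to a simple series/parallel combination). Setting node B to ground and injecting 1 A at node A, the 3-node admittance system at A, C, D solves to V_A = Z_AB = 0 - j1001 Ω = 1001∠-90.0° Ω.
Step 4 — Source phasor: V = 54.2∠-121.2° V = -28.08 - j46.36 V.
Step 5 — Current: I = V / Z = 0.04631 - j0.02805 A = 0.05415∠-31.2° A.
Step 6 — Complex power: S = V·I* = 0 - j2.935 VA.
Step 7 — Real power: P = Re(S) = 0 W.
Step 8 — Reactive power: Q = Im(S) = -2.935 VAR.
Step 9 — Apparent power: |S| = 2.935 VA.
Step 10 — Power factor: PF = P/|S| = 0 (leading).

(a) P = 0 W  (b) Q = -2.935 VAR  (c) S = 2.935 VA  (d) PF = 0 (leading)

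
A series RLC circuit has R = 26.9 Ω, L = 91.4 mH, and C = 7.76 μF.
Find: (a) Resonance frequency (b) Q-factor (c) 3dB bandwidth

Step 1 — Resonance condition Im(Z)=0 gives ω₀ = 1/√(LC).
Step 2 — ω₀ = 1/√(0.0914·7.76e-06) = 1187 rad/s.
Step 3 — f₀ = ω₀/(2π) = 189 Hz.
Step 4 — Series Q: Q = ω₀L/R = 1187·0.0914/26.9 = 4.035.
Step 5 — 3dB bandwidth: Δω = ω₀/Q = 294.3 rad/s; BW = Δω/(2π) = 46.84 Hz.

(a) f₀ = 189 Hz  (b) Q = 4.035  (c) BW = 46.84 Hz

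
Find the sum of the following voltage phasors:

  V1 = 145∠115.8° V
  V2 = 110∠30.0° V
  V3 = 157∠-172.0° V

Step 1 — Convert each phasor to rectangular form:
  V1 = 145·(cos(115.8°) + j·sin(115.8°)) = -63.11 + j130.5 V
  V2 = 110·(cos(30.0°) + j·sin(30.0°)) = 95.26 + j55 V
  V3 = 157·(cos(-172.0°) + j·sin(-172.0°)) = -155.5 - j21.85 V
Step 2 — Sum components: V_total = -123.3 + j163.7 V.
Step 3 — Convert to polar: |V_total| = 204.9 V, ∠V_total = 127.0°.

V_total = 204.9∠127.0° V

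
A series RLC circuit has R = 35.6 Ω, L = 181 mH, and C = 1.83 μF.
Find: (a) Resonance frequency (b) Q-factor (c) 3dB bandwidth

Step 1 — Resonance condition Im(Z)=0 gives ω₀ = 1/√(LC).
Step 2 — ω₀ = 1/√(0.181·1.83e-06) = 1738 rad/s.
Step 3 — f₀ = ω₀/(2π) = 276.5 Hz.
Step 4 — Series Q: Q = ω₀L/R = 1738·0.181/35.6 = 8.834.
Step 5 — 3dB bandwidth: Δω = ω₀/Q = 196.7 rad/s; BW = Δω/(2π) = 31.3 Hz.

(a) f₀ = 276.5 Hz  (b) Q = 8.834  (c) BW = 31.3 Hz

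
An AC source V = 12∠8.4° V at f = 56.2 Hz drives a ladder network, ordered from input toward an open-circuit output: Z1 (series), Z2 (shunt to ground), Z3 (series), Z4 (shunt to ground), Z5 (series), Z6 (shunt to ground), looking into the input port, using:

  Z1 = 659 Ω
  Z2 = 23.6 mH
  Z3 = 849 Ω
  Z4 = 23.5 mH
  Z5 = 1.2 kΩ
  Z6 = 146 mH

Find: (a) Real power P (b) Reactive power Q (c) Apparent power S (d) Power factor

Step 1 — Angular frequency: ω = 2π·f = 2π·56.2 = 353.1 rad/s.
Step 2 — Component impedances:
  Z1: Z = R = 659 Ω
  Z2: Z = jωL = j·353.1·0.0236 = 0 + j8.334 Ω
  Z3: Z = R = 849 Ω
  Z4: Z = jωL = j·353.1·0.0235 = 0 + j8.298 Ω
  Z5: Z = R = 1200 Ω
  Z6: Z = jωL = j·353.1·0.146 = 0 + j51.55 Ω
Step 3 — Ladder network (open output): work backward from the far end, alternating series and parallel combinations. Z_in = 659.1 + j8.332 Ω = 659.1∠0.7° Ω.
Step 4 — Source phasor: V = 12∠8.4° V = 11.87 + j1.753 V.
Step 5 — Current: I = V / Z = 0.01804 + j0.002432 A = 0.01821∠7.7° A.
Step 6 — Complex power: S = V·I* = 0.2185 + j0.002762 VA.
Step 7 — Real power: P = Re(S) = 0.2185 W.
Step 8 — Reactive power: Q = Im(S) = 0.002762 VAR.
Step 9 — Apparent power: |S| = 0.2185 VA.
Step 10 — Power factor: PF = P/|S| = 0.9999 (lagging).

(a) P = 0.2185 W  (b) Q = 0.002762 VAR  (c) S = 0.2185 VA  (d) PF = 0.9999 (lagging)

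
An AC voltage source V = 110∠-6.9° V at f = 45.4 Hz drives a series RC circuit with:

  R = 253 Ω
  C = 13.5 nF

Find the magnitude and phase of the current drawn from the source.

Step 1 — Angular frequency: ω = 2π·f = 2π·45.4 = 285.3 rad/s.
Step 2 — Component impedances:
  R: Z = R = 253 Ω
  C: Z = 1/(jωC) = -j/(ω·C) = 0 - j2.597e+05 Ω
Step 3 — Series combination: Z_total = R + C = 253 - j2.597e+05 Ω = 2.597e+05∠-89.9° Ω.
Step 4 — Source phasor: V = 110∠-6.9° V = 109.2 - j13.22 V.
Step 5 — Ohm's law: I = V / Z_total = (109.2 - j13.22) / (253 - j2.597e+05) = 5.13e-05 + j0.0004205 A.
Step 6 — Convert to polar: |I| = 0.0004236 A, ∠I = 83.0°.

I = 0.0004236∠83.0° A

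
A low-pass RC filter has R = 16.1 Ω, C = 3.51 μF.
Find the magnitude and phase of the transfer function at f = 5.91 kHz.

Step 1 — Angular frequency: ω = 2π·5910 = 3.713e+04 rad/s.
Step 2 — Transfer function: H(jω) = 1/(1 + jωRC).
Step 3 — Denominator: 1 + jωRC = 1 + j·3.713e+04·16.1·3.51e-06 = 1 + j2.098.
Step 4 — H = 0.1851 - j0.3883.
Step 5 — Magnitude: |H| = 0.4302 (-7.3 dB); phase: φ = -64.5°.

|H| = 0.4302 (-7.3 dB), φ = -64.5°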